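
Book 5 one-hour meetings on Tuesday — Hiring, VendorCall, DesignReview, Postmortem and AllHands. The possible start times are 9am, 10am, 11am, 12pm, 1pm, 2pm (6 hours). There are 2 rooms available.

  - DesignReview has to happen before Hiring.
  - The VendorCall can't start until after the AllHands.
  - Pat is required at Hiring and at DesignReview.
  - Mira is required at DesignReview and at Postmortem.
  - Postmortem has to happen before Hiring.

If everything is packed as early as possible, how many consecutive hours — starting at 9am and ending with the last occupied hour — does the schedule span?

3 hours

The precedence chain requires at least 2 distinct hours.
With at most 2 per hour and 5 meetings, at least 3 hours are needed.
3 works (last occupied hour: 11am): for example Hiring -> 11am; DesignReview -> 9am; VendorCall -> 10am; AllHands -> 9am; Postmortem -> 10am.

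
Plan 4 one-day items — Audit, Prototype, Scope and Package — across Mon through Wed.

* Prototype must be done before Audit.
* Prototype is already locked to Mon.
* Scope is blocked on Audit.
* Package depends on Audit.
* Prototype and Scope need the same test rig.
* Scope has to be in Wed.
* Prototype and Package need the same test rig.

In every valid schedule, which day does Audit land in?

Tue

Prototype is fixed at Mon and must come before Audit, so Audit is at least Tue.
Scope is fixed at Wed and must come after Audit, so Audit is at most Tue.
So Audit must be Tue.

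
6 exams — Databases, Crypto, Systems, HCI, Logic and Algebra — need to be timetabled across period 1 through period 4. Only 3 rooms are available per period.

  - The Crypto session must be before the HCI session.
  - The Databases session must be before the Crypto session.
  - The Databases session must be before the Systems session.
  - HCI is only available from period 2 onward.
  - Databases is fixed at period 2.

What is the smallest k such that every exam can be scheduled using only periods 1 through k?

4

The precedence chain requires at least 3 distinct periods.
With at most 3 per period and 6 exams, at least 2 periods are needed.
Propagating the time windows through the other constraints, HCI can't land before period 4, so the schedule must run through at least period 4.
4 works (last occupied period: period 4): for example Logic in period 1, Crypto in period 3, Algebra in period 1, Systems in period 3, HCI in period 4, Databases in period 2.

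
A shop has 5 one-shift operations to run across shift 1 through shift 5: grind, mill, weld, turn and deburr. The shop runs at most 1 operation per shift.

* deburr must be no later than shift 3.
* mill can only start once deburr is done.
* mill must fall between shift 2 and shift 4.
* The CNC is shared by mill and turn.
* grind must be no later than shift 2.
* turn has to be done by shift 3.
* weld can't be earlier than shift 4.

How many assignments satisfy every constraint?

Enumerating: weld=shift 5; mill=shift 4; turn=shift 3; grind=shift 1; deburr=shift 2 | turn in shift 2, mill in shift 4, deburr in shift 3, grind in shift 1, weld in shift 5 | turn=shift 3; weld=shift 5; mill=shift 4; grind=shift 2; deburr=shift 1 | weld -> shift 5, turn -> shift 1, mill -> shift 4, deburr -> shift 3, grind -> shift 2.

4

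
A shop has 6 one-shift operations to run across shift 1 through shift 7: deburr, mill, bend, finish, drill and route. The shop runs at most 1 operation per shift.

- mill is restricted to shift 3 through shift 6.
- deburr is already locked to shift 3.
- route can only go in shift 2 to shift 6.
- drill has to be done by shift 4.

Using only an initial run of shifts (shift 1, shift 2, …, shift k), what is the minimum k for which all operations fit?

With at most 1 per shift and 6 operations, at least 6 shifts are needed.
deburr can't be placed before shift 3, so the schedule must run through at least shift 3.
6 works (last occupied shift: shift 6): for example drill in shift 1, route in shift 2, mill in shift 4, bend in shift 5, deburr in shift 3, finish in shift 6.

6 shifts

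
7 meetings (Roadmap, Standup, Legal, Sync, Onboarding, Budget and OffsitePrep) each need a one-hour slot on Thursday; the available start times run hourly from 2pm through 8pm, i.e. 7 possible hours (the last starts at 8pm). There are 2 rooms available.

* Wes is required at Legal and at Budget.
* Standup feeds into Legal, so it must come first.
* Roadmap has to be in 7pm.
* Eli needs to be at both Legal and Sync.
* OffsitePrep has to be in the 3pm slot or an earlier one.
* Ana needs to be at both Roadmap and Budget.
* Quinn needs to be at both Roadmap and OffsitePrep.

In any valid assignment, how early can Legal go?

3pm

Precedence pushes Legal to at least 3pm.
Legal at 3pm is achievable: Budget=4pm; Legal=3pm; Sync=4pm; Standup=2pm; Onboarding=3pm; OffsitePrep=2pm; Roadmap=7pm.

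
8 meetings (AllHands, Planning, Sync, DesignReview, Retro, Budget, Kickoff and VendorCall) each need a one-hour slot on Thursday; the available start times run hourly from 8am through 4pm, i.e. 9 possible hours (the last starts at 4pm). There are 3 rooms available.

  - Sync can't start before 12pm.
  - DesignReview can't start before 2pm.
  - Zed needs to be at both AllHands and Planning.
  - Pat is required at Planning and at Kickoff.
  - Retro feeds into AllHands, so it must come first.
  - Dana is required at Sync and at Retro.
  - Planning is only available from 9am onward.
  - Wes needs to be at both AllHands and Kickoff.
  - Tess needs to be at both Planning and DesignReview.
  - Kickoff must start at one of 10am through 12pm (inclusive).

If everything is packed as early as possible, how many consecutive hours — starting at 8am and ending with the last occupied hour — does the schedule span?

7 hours

The precedence chain requires at least 2 distinct hours.
With at most 3 per hour and 8 meetings, at least 3 hours are needed.
DesignReview can't be placed before 2pm — that is hour 7 counting from 8am — so the schedule must run through at least 7 hours.
7 works (last occupied hour: 2pm): for example DesignReview -> 2pm, Sync -> 12pm, Kickoff -> 10am, Planning -> 9am, AllHands -> 11am, Budget -> 8am, Retro -> 8am, VendorCall -> 8am.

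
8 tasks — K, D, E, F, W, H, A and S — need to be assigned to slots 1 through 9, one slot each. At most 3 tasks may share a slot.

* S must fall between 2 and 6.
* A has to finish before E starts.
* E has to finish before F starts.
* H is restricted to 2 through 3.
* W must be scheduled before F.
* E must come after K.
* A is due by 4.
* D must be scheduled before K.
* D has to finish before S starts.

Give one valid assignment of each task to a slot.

F in 4; H in 2; K in 2; A in 1; S in 2; E in 3; D in 1; W in 1

Checking: A(1) before E(3); W(1) before F(4); D(1) before K(2); D(1) before S(2); E(3) before F(4); K(2) before E(3); S=2 in [2,6]; H=2 in [2,3]; A=1 in [1,4]; max 3 per slot (cap 3).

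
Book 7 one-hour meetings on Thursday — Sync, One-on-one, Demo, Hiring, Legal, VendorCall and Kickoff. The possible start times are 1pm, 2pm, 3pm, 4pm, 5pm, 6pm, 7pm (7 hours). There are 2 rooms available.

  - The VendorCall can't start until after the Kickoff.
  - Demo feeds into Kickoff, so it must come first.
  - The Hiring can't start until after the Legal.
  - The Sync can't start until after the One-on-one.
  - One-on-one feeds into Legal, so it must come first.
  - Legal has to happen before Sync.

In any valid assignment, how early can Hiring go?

3pm

Precedence pushes Hiring to at least 3pm.
Hiring at 3pm is achievable: One-on-one -> 1pm, Hiring -> 3pm, Demo -> 1pm, VendorCall -> 4pm, Sync -> 3pm, Legal -> 2pm, Kickoff -> 2pm.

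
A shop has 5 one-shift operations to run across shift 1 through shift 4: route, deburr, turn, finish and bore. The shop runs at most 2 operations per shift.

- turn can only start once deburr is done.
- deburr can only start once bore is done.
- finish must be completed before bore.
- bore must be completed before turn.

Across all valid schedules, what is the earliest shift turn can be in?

Precedence pushes turn to at least shift 4.
turn at shift 4 is achievable: route in shift 1; bore in shift 2; turn in shift 4; finish in shift 1; deburr in shift 3.

shift 4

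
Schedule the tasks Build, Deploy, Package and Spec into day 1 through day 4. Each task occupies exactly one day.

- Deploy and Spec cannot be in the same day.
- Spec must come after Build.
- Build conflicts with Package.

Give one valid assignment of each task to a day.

Spec -> day 2, Deploy -> day 1, Package -> day 2, Build -> day 1

Checking: Build(day 1) before Spec(day 2); Deploy(day 1) != Spec(day 2); Build(day 1) != Package(day 2).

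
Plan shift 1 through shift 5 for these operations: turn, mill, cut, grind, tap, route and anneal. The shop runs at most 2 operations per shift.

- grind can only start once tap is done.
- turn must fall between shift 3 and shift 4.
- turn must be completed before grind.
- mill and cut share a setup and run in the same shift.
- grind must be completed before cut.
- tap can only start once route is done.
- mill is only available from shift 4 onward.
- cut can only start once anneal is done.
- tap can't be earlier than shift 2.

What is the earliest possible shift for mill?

shift 5

Mill is available from shift 4; mill must be in the same shift as cut, which can't be before shift 5, so mill is at least shift 5.
mill at shift 5 is achievable: cut -> shift 5; route -> shift 1; grind -> shift 4; mill -> shift 5; turn -> shift 3; anneal -> shift 1; tap -> shift 2.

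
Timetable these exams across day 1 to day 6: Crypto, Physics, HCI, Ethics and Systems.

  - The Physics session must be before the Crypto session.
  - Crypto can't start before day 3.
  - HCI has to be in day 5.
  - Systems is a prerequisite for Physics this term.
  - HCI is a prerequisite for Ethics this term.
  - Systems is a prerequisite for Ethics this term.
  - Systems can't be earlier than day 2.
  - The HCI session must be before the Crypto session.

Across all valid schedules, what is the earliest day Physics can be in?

day 3

Precedence pushes Physics to at least day 3; downstream work caps Physics at day 5.
Physics at day 3 is achievable: HCI in day 5, Crypto in day 6, Ethics in day 6, Physics in day 3, Systems in day 2.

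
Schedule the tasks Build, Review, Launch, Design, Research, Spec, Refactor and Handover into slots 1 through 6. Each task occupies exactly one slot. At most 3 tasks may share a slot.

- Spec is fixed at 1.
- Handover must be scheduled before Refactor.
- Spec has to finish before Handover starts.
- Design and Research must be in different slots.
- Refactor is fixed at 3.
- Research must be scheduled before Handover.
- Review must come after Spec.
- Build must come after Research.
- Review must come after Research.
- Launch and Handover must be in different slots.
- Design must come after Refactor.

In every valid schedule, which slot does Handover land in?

Spec is fixed at 1 and must come before Handover, so Handover is at least 2.
Refactor is fixed at 3 and must come after Handover, so Handover is at most 2.
So Handover must be 2.

2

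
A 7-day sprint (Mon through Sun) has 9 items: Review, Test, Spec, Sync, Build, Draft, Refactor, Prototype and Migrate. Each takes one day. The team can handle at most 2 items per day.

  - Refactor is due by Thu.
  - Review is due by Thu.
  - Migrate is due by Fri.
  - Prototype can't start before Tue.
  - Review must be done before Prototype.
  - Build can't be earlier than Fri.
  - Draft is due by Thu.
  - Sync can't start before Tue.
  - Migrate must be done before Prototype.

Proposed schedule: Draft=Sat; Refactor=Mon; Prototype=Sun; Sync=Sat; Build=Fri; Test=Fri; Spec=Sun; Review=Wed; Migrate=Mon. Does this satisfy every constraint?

Invalid. Draft is due by Thu.

Sync can't start before Tue — holds.
Migrate must be done before Prototype — holds.
Build can't be earlier than Fri — holds.
The team can handle at most 2 items per day — holds.
Draft is due by Thu — violated.
Migrate is due by Fri — holds.
Prototype can't start before Tue — holds.
Review is due by Thu — holds.
Refactor is due by Thu — holds.
Review must be done before Prototype — holds.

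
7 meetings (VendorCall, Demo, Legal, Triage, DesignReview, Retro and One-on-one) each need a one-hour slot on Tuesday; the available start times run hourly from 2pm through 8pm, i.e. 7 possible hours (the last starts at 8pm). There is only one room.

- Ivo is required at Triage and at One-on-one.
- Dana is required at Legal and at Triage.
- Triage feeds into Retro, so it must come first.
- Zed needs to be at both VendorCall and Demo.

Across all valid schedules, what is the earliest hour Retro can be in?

3pm

Precedence pushes Retro to at least 3pm.
Retro at 3pm is achievable: VendorCall -> 4pm; Triage -> 2pm; Legal -> 6pm; Retro -> 3pm; One-on-one -> 8pm; DesignReview -> 7pm; Demo -> 5pm.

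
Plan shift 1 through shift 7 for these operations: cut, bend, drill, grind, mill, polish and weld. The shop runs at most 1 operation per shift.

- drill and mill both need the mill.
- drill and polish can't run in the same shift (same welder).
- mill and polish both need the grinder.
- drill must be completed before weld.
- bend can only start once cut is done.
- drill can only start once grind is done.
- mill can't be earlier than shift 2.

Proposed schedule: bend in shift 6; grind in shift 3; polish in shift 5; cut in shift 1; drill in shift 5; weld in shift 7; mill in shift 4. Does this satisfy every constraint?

No. drill and polish can't run in the same shift (same welder) is not satisfied.

drill and polish can't run in the same shift (same welder) — violated.
mill and polish both need the grinder — holds.
The shop runs at most 1 operation per shift — violated.
bend can only start once cut is done — holds.
mill can't be earlier than shift 2 — holds.
drill can only start once grind is done — holds.
drill must be completed before weld — holds.
drill and mill both need the mill — holds.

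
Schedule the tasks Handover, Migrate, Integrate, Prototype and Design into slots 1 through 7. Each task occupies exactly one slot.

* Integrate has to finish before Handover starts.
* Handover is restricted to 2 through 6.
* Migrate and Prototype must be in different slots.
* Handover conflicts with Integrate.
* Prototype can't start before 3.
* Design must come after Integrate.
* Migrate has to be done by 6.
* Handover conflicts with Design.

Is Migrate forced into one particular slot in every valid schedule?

Migrate can be 1 (e.g. Design=3, Handover=2, Prototype=3, Migrate=1, Integrate=1) or 2 (e.g. Design=3, Handover=2, Migrate=2, Prototype=3, Integrate=1).

No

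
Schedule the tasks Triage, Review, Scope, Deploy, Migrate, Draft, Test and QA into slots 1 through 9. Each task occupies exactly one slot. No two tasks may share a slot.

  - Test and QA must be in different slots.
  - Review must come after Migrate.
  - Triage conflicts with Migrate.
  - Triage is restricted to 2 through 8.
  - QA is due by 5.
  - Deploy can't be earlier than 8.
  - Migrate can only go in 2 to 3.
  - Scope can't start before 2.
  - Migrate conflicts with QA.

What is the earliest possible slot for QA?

QA's own window allows nothing later than 5.
QA at 1 is achievable: Review -> 5, Migrate -> 2, Draft -> 6, Scope -> 4, Test -> 7, QA -> 1, Deploy -> 8, Triage -> 3.

1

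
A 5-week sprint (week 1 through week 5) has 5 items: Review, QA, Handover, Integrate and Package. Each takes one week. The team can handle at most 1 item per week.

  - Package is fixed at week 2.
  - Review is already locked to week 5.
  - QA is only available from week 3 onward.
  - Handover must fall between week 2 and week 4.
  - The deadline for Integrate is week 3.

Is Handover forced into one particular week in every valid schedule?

Handover can be week 3 (e.g. Integrate=week 1, Handover=week 3, Package=week 2, QA=week 4, Review=week 5) or week 4 (e.g. Integrate=week 1, QA=week 3, Review=week 5, Package=week 2, Handover=week 4).

No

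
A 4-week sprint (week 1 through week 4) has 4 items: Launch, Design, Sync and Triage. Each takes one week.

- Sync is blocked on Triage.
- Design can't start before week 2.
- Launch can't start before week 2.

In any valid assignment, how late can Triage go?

week 3

Downstream work caps Triage at week 3.
Triage at week 3 is achievable: Sync -> week 4; Triage -> week 3; Design -> week 2; Launch -> week 2.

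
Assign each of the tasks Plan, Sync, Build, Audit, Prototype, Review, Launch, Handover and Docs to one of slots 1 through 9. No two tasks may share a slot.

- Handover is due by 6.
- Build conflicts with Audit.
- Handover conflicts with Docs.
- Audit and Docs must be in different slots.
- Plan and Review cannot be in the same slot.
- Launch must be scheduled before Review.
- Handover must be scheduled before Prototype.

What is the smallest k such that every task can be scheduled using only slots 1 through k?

9

The precedence chain requires at least 2 distinct slots.
With at most 1 per slot and 9 tasks, at least 9 slots are needed.
9 works (last occupied slot: 9): for example Audit in 8, Launch in 3, Docs in 9, Review in 4, Plan in 5, Handover in 1, Build in 7, Sync in 6, Prototype in 2.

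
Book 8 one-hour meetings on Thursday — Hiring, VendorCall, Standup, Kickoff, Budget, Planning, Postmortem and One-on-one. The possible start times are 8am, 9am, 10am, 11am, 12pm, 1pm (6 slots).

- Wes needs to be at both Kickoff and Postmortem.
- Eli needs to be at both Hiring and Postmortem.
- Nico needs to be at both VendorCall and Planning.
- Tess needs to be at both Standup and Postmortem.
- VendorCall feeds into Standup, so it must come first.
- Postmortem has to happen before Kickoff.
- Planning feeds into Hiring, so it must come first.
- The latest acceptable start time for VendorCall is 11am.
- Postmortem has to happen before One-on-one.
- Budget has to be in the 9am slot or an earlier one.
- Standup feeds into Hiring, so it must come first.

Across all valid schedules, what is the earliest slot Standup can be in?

9am

Precedence pushes Standup to at least 9am; downstream work caps Standup at 12pm.
Standup at 9am is achievable: Postmortem in 8am; One-on-one in 9am; Budget in 8am; Kickoff in 9am; VendorCall in 8am; Hiring in 10am; Planning in 9am; Standup in 9am.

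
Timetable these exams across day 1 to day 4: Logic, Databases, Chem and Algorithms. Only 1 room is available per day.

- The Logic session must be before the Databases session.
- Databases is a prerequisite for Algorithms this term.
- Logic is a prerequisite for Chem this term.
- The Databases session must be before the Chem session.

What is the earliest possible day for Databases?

Precedence pushes Databases to at least day 2; downstream work caps Databases at day 3.
Databases at day 2 is achievable: Chem -> day 3; Databases -> day 2; Logic -> day 1; Algorithms -> day 4.

day 2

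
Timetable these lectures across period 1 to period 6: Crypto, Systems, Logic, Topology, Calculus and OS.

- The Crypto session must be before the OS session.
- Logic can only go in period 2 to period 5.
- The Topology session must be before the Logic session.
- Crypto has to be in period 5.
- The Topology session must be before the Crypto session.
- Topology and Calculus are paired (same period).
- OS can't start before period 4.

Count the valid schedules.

Splitting on Logic: it can be period 2 (6), period 3 (12), period 4 (18), period 5 (24). Listing each branch's schedules as (Crypto, Systems, Topology, Calculus, OS) by period number:
Logic=period 2: (5,1,1,1,6) (5,2,1,1,6) (5,3,1,1,6) (5,4,1,1,6) (5,5,1,1,6) (5,6,1,1,6) — 6.
Logic=period 3: (5,1,1,1,6) (5,1,2,2,6) (5,2,1,1,6) (5,2,2,2,6) (5,3,1,1,6) (5,3,2,2,6) (5,4,1,1,6) (5,4,2,2,6) (5,5,1,1,6) (5,5,2,2,6) (5,6,1,1,6) (5,6,2,2,6) — 12.
Logic=period 4: (5,1,1,1,6) (5,1,2,2,6) (5,1,3,3,6) (5,2,1,1,6) (5,2,2,2,6) (5,2,3,3,6) (5,3,1,1,6) (5,3,2,2,6) (5,3,3,3,6) (5,4,1,1,6) (5,4,2,2,6) (5,4,3,3,6) (5,5,1,1,6) (5,5,2,2,6) (5,5,3,3,6) (5,6,1,1,6) (5,6,2,2,6) (5,6,3,3,6) — 18.
Logic=period 5: (5,1,1,1,6) (5,1,2,2,6) (5,1,3,3,6) (5,1,4,4,6) (5,2,1,1,6) (5,2,2,2,6) (5,2,3,3,6) (5,2,4,4,6) (5,3,1,1,6) (5,3,2,2,6) (5,3,3,3,6) (5,3,4,4,6) (5,4,1,1,6) (5,4,2,2,6) (5,4,3,3,6) (5,4,4,4,6) (5,5,1,1,6) (5,5,2,2,6) (5,5,3,3,6) (5,5,4,4,6) (5,6,1,1,6) (5,6,2,2,6) (5,6,3,3,6) (5,6,4,4,6) — 24.
Summing: 6 + 12 + 18 + 24 = 60.

60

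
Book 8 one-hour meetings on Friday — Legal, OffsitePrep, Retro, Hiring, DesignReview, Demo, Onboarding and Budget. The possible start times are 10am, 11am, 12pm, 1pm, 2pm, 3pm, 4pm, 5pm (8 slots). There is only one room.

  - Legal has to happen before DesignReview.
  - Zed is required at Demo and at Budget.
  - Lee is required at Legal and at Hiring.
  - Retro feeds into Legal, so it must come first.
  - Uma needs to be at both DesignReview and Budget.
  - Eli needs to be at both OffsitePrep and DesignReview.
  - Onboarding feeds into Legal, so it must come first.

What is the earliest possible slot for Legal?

Precedence pushes Legal to at least 11am; downstream work caps Legal at 4pm.
Legal at 12pm is achievable: DesignReview in 1pm, Onboarding in 11am, Demo in 4pm, Legal in 12pm, OffsitePrep in 2pm, Budget in 5pm, Retro in 10am, Hiring in 3pm.
Nothing earlier works — the conflict and capacity constraints rule out every slot before 12pm.

12pm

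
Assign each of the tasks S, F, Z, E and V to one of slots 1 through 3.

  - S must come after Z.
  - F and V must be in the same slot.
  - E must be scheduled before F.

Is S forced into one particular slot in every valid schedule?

S can be 2 (e.g. V -> 2, Z -> 1, S -> 2, E -> 1, F -> 2) or 3 (e.g. E -> 1, F -> 2, V -> 2, S -> 3, Z -> 1).

No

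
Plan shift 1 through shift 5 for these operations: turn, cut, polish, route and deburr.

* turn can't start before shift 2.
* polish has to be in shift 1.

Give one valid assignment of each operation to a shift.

route -> shift 1, cut -> shift 1, turn -> shift 2, deburr -> shift 1, polish -> shift 1

Checking: polish=shift 1 in [shift 1,shift 1]; turn=shift 2 in [shift 2,shift 5].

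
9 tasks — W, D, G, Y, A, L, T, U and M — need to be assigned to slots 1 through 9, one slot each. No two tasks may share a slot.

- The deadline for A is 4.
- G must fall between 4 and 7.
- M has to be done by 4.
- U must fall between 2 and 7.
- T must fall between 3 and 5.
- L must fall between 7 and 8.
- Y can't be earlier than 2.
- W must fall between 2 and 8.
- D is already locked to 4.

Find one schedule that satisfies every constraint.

A=1; D=4; T=3; W=8; M=2; G=5; Y=9; L=7; U=6

Checking: W=8 in [2,8]; D=4 in [4,4]; G=5 in [4,7]; M=2 in [1,4]; Y=9 in [2,9]; L=7 in [7,8]; A=1 in [1,4]; U=6 in [2,7]; T=3 in [3,5]; max 1 per slot (cap 1).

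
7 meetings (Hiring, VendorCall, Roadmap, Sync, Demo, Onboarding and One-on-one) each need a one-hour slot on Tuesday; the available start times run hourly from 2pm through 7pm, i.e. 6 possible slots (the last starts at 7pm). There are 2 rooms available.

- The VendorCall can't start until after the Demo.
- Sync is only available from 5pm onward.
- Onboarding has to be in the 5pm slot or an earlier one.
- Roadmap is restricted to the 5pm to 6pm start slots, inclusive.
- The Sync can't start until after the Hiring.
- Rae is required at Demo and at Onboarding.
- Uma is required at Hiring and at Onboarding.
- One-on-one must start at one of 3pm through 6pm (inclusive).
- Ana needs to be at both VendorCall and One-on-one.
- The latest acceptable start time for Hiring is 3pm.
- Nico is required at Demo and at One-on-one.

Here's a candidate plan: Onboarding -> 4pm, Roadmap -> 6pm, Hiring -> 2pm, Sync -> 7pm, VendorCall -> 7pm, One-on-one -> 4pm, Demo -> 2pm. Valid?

Yes, all constraints hold

There are 2 rooms available — holds.
The Sync can't start until after the Hiring — holds.
The VendorCall can't start until after the Demo — holds.
Rae is required at Demo and at Onboarding — holds.
Nico is required at Demo and at One-on-one — holds.
One-on-one must start at one of 3pm through 6pm (inclusive) — holds.
Roadmap is restricted to the 5pm to 6pm start slots, inclusive — holds.
Sync is only available from 5pm onward — holds.
Uma is required at Hiring and at Onboarding — holds.
Onboarding has to be in the 5pm slot or an earlier one — holds.
Ana needs to be at both VendorCall and One-on-one — holds.
The latest acceptable start time for Hiring is 3pm — holds.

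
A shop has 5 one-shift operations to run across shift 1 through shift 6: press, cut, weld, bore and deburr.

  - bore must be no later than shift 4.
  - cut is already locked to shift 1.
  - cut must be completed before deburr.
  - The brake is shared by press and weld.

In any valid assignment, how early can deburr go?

shift 2

Precedence pushes deburr to at least shift 2.
deburr at shift 2 is achievable: press=shift 1, cut=shift 1, weld=shift 2, bore=shift 1, deburr=shift 2.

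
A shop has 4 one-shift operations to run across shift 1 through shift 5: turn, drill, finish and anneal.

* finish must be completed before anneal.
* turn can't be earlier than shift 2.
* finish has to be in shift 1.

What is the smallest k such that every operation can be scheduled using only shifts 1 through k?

The precedence chain requires at least 2 distinct shifts.
2 works (last occupied shift: shift 2): for example drill in shift 1; anneal in shift 2; turn in shift 2; finish in shift 1.

2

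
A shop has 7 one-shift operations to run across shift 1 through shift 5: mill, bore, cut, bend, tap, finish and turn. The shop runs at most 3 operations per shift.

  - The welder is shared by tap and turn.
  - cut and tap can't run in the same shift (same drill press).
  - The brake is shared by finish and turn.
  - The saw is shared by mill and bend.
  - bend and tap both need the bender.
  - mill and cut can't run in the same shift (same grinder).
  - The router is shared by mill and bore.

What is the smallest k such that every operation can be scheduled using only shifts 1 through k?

With at most 3 per shift and 7 operations, at least 3 shifts are needed.
3 works (last occupied shift: shift 3): for example turn=shift 3; mill=shift 1; tap=shift 1; bend=shift 2; bore=shift 2; finish=shift 1; cut=shift 2.

3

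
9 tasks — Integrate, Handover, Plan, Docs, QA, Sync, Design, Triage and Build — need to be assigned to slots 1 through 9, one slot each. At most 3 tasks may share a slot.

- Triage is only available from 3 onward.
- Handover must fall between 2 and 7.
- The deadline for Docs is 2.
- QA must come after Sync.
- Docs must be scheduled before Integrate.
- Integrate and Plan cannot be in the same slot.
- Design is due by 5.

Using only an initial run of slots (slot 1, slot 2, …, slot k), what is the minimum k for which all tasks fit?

3

The precedence chain requires at least 2 distinct slots.
With at most 3 per slot and 9 tasks, at least 3 slots are needed.
Triage can't be placed before 3, so the schedule must run through at least slot 3.
3 works (last occupied slot: 3): for example Integrate in 2; Design in 3; Docs in 1; Handover in 2; Triage in 3; Plan in 1; Sync in 1; Build in 3; QA in 2.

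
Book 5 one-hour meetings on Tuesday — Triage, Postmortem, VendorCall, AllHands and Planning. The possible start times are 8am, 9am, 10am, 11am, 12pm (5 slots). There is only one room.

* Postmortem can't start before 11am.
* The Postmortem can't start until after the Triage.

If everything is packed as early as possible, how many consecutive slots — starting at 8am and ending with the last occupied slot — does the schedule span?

The precedence chain requires at least 2 distinct slots.
With at most 1 per slot and 5 meetings, at least 5 slots are needed.
Postmortem can't be placed before 11am — that is slot 4 counting from 8am — so the schedule must run through at least 4 slots.
5 works (last occupied slot: 12pm): for example Planning in 12pm; Postmortem in 11am; VendorCall in 9am; Triage in 8am; AllHands in 10am.

5 slots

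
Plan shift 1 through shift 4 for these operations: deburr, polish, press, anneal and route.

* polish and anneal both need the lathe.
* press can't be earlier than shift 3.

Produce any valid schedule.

anneal in shift 2; press in shift 3; polish in shift 1; deburr in shift 1; route in shift 1

Checking: polish(shift 1) != anneal(shift 2); press=shift 3 in [shift 3,shift 4].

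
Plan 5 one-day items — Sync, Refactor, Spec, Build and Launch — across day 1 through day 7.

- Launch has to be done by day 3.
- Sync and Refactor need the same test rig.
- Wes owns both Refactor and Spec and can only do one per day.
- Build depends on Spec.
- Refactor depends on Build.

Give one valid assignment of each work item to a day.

Refactor in day 3, Spec in day 1, Launch in day 1, Sync in day 1, Build in day 2

Checking: Spec(day 1) before Build(day 2); Build(day 2) before Refactor(day 3); Sync(day 1) != Refactor(day 3); Refactor(day 3) != Spec(day 1); Launch=day 1 in [day 1,day 3].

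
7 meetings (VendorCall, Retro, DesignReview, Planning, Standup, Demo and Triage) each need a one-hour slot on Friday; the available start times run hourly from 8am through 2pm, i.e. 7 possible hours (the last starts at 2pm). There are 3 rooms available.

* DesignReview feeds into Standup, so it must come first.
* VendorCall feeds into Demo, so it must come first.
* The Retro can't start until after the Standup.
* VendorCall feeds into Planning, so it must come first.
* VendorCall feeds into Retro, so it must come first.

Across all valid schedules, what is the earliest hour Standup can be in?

9am

Precedence pushes Standup to at least 9am; downstream work caps Standup at 1pm.
Standup at 9am is achievable: Triage=8am; Demo=9am; DesignReview=8am; Standup=9am; Planning=9am; VendorCall=8am; Retro=10am.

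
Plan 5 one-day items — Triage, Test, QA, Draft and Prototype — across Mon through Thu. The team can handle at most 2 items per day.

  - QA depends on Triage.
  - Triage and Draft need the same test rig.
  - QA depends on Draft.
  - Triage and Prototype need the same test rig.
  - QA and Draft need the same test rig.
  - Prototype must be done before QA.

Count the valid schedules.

48

Splitting on Triage: it can be Mon (17), Tue (17), Wed (14). Listing each branch's schedules as (Test, QA, Draft, Prototype):
Triage=Mon: (Mon,Wed,Tue,Tue) (Mon,Thu,Tue,Tue) (Mon,Thu,Tue,Wed) (Mon,Thu,Wed,Tue) (Mon,Thu,Wed,Wed) (Tue,Thu,Tue,Wed) (Tue,Thu,Wed,Tue) (Tue,Thu,Wed,Wed) (Wed,Wed,Tue,Tue) (Wed,Thu,Tue,Tue) (Wed,Thu,Tue,Wed) (Wed,Thu,Wed,Tue) (Thu,Wed,Tue,Tue) (Thu,Thu,Tue,Tue) (Thu,Thu,Tue,Wed) (Thu,Thu,Wed,Tue) (Thu,Thu,Wed,Wed) — 17.
Triage=Tue: (Mon,Thu,Mon,Wed) (Mon,Thu,Wed,Mon) (Mon,Thu,Wed,Wed) (Tue,Wed,Mon,Mon) (Tue,Thu,Mon,Mon) (Tue,Thu,Mon,Wed) (Tue,Thu,Wed,Mon) (Tue,Thu,Wed,Wed) (Wed,Wed,Mon,Mon) (Wed,Thu,Mon,Mon) (Wed,Thu,Mon,Wed) (Wed,Thu,Wed,Mon) (Thu,Wed,Mon,Mon) (Thu,Thu,Mon,Mon) (Thu,Thu,Mon,Wed) (Thu,Thu,Wed,Mon) (Thu,Thu,Wed,Wed) — 17.
Triage=Wed: (Mon,Thu,Mon,Tue) (Mon,Thu,Tue,Mon) (Mon,Thu,Tue,Tue) (Tue,Thu,Mon,Mon) (Tue,Thu,Mon,Tue) (Tue,Thu,Tue,Mon) (Wed,Thu,Mon,Mon) (Wed,Thu,Mon,Tue) (Wed,Thu,Tue,Mon) (Wed,Thu,Tue,Tue) (Thu,Thu,Mon,Mon) (Thu,Thu,Mon,Tue) (Thu,Thu,Tue,Mon) (Thu,Thu,Tue,Tue) — 14.
Summing: 17 + 17 + 14 = 48.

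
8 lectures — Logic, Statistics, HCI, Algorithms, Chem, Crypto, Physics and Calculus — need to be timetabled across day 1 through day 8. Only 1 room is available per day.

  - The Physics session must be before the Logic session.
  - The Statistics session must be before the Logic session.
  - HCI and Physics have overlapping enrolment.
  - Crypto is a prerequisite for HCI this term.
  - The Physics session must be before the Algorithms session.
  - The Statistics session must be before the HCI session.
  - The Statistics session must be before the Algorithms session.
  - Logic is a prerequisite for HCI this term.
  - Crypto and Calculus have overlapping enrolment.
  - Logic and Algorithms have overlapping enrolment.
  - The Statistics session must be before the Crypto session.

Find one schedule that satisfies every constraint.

Statistics=day 1; HCI=day 5; Crypto=day 4; Chem=day 7; Algorithms=day 6; Calculus=day 8; Logic=day 3; Physics=day 2

Checking: Physics(day 2) before Algorithms(day 6); Logic(day 3) before HCI(day 5); Statistics(day 1) before Crypto(day 4); Statistics(day 1) before HCI(day 5); Statistics(day 1) before Algorithms(day 6); Statistics(day 1) before Logic(day 3); Physics(day 2) before Logic(day 3); Crypto(day 4) before HCI(day 5); Crypto(day 4) != Calculus(day 8); HCI(day 5) != Physics(day 2); Logic(day 3) != Algorithms(day 6); max 1 per day (cap 1).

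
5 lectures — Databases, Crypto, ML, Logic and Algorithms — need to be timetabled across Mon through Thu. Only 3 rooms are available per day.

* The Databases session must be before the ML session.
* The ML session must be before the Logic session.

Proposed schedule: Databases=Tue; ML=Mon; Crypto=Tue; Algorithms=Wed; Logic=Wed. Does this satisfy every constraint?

The Databases session must be before the ML session — violated.
The ML session must be before the Logic session — holds.
Only 3 rooms are available per day — holds.

No — it violates: The Databases session must be before the ML session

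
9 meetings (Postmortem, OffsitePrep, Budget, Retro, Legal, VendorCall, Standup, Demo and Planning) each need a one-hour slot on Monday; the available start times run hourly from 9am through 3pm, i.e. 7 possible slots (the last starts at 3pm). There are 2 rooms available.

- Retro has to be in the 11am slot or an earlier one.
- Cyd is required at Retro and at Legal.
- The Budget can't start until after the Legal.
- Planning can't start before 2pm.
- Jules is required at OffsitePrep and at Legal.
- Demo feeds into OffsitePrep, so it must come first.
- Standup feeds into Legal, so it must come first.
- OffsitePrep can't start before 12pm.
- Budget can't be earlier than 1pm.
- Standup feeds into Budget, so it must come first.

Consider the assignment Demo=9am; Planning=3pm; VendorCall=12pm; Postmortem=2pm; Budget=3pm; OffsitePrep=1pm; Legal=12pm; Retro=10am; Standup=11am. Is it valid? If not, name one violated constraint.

Valid

Cyd is required at Retro and at Legal — holds.
Demo feeds into OffsitePrep, so it must come first — holds.
OffsitePrep can't start before 12pm — holds.
Standup feeds into Budget, so it must come first — holds.
Standup feeds into Legal, so it must come first — holds.
Jules is required at OffsitePrep and at Legal — holds.
The Budget can't start until after the Legal — holds.
Retro has to be in the 11am slot or an earlier one — holds.
Planning can't start before 2pm — holds.
Budget can't be earlier than 1pm — holds.
There are 2 rooms available — holds.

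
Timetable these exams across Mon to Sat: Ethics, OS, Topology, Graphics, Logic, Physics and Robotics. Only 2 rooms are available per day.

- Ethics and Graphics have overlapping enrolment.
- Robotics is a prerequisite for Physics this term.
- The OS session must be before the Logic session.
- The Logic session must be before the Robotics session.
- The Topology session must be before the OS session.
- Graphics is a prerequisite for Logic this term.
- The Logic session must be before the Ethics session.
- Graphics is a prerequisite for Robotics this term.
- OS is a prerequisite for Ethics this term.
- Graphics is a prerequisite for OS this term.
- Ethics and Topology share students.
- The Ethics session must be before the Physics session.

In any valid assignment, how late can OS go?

Wed

Precedence pushes OS to at least Tue; downstream work caps OS at Wed.
OS at Wed is achievable: Robotics -> Fri; Physics -> Sat; Graphics -> Mon; Ethics -> Fri; OS -> Wed; Logic -> Thu; Topology -> Mon.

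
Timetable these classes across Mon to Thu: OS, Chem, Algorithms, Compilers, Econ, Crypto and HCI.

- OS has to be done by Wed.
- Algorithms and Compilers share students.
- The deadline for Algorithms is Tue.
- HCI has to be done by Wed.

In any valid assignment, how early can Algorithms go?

Mon

Algorithms's own window allows nothing later than Tue.
Algorithms at Mon is achievable: Chem=Mon; HCI=Mon; Algorithms=Mon; Crypto=Mon; Compilers=Tue; Econ=Mon; OS=Mon.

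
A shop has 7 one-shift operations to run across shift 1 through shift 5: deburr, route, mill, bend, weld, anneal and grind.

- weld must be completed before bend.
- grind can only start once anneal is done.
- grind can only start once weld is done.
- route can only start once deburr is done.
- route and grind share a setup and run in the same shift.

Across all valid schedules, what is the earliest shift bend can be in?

Precedence pushes bend to at least shift 2.
bend at shift 2 is achievable: deburr in shift 1, mill in shift 1, anneal in shift 1, route in shift 2, bend in shift 2, weld in shift 1, grind in shift 2.

shift 2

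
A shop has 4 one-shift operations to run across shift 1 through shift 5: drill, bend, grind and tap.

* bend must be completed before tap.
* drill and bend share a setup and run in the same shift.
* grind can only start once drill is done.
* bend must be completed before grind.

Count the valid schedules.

Splitting on drill: it can be shift 1 (16), shift 2 (9), shift 3 (4), shift 4 (1). Listing each branch's schedules as (bend, grind, tap) by shift number:
drill=shift 1: (1,2,2) (1,2,3) (1,2,4) (1,2,5) (1,3,2) (1,3,3) (1,3,4) (1,3,5) (1,4,2) (1,4,3) (1,4,4) (1,4,5) (1,5,2) (1,5,3) (1,5,4) (1,5,5) — 16.
drill=shift 2: (2,3,3) (2,3,4) (2,3,5) (2,4,3) (2,4,4) (2,4,5) (2,5,3) (2,5,4) (2,5,5) — 9.
drill=shift 3: (3,4,4) (3,4,5) (3,5,4) (3,5,5) — 4.
drill=shift 4: (4,5,5) — 1.
Summing: 16 + 9 + 4 + 1 = 30.

30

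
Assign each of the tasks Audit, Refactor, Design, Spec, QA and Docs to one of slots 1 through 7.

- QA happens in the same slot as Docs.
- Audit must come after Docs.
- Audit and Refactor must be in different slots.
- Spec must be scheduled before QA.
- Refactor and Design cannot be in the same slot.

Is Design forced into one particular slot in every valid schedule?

No

Design can be 1 (e.g. Docs=2, QA=2, Refactor=2, Design=1, Audit=3, Spec=1) or 2 (e.g. Refactor in 1, Docs in 2, Audit in 3, QA in 2, Design in 2, Spec in 1).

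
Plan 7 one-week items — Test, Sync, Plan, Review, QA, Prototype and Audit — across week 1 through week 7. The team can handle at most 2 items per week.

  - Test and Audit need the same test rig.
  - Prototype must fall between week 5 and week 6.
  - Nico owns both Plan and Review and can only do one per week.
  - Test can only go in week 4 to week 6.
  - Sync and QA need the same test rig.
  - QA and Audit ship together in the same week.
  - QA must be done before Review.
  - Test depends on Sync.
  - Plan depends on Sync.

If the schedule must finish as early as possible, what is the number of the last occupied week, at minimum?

5

The precedence chain requires at least 2 distinct weeks.
With at most 2 per week and 7 work items, at least 4 weeks are needed.
Prototype can't be placed before week 5, so the schedule must run through at least week 5.
5 works (last occupied week: week 5): for example Review=week 4; Prototype=week 5; Plan=week 2; QA=week 3; Audit=week 3; Test=week 4; Sync=week 1.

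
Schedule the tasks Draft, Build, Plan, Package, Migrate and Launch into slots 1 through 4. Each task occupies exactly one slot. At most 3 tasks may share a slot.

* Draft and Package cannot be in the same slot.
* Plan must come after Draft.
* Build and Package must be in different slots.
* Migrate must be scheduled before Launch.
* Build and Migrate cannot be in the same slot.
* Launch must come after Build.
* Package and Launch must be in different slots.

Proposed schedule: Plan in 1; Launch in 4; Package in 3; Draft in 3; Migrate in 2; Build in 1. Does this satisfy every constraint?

At most 3 tasks may share a slot — holds.
Plan must come after Draft — violated.
Build and Package must be in different slots — holds.
Migrate must be scheduled before Launch — holds.
Package and Launch must be in different slots — holds.
Draft and Package cannot be in the same slot — violated.
Launch must come after Build — holds.
Build and Migrate cannot be in the same slot — holds.

No. Plan must come after Draft is not satisfied.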